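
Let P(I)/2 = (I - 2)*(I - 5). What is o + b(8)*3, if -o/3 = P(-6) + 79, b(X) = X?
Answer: -741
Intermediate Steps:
P(I) = 2*(-5 + I)*(-2 + I) (P(I) = 2*((I - 2)*(I - 5)) = 2*((-2 + I)*(-5 + I)) = 2*((-5 + I)*(-2 + I)) = 2*(-5 + I)*(-2 + I))
o = -765 (o = -3*((20 - 14*(-6) + 2*(-6)²) + 79) = -3*((20 + 84 + 2*36) + 79) = -3*((20 + 84 + 72) + 79) = -3*(176 + 79) = -3*255 = -765)
o + b(8)*3 = -765 + 8*3 = -765 + 24 = -741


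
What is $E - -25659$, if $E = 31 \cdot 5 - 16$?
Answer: $25798$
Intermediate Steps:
$E = 139$ ($E = 155 - 16 = 139$)
$E - -25659 = 139 - -25659 = 139 + 25659 = 25798$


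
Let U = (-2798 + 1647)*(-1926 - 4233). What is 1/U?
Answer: 1/7089009 ≈ 1.4106e-7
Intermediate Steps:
U = 7089009 (U = -1151*(-6159) = 7089009)
1/U = 1/7089009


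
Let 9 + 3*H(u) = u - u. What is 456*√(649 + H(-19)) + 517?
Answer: 517 + 456*√646 ≈ 12107.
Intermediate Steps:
H(u) = -3 (H(u) = -3 + (u - u)/3 = -3 + (⅓)*0 = -3 + 0 = -3)
456*√(649 + H(-19)) + 517 = 456*√(649 - 3) + 517 = 456*√646 + 517 = 517 + 456*√646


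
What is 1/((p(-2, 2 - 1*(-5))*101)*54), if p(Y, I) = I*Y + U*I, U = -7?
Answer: -1/343602 ≈ -2.9103e-6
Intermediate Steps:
p(Y, I) = -7*I + I*Y (p(Y, I) = I*Y - 7*I = -7*I + I*Y)
1/((p(-2, 2 - 1*(-5))*101)*54) = 1/((((2 - 1*(-5))*(-7 - 2))*101)*54) = 1/((((2 + 5)*(-9))*101)*54) = 1/(((7*(-9))*101)*54) = 1/(-63*101*54) = 1/(-6363*54) = 1/(-343602) = -1/343602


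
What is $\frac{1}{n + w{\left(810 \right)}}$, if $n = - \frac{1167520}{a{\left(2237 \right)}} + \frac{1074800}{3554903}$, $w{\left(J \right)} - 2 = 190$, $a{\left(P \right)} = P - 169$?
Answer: $- \frac{167080441}{62197774968} \approx -0.0026863$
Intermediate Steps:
$a{\left(P \right)} = -169 + P$ ($a{\left(P \right)} = P - 169 = -169 + P$)
$w{\left(J \right)} = 192$ ($w{\left(J \right)} = 2 + 190 = 192$)
$n = - \frac{94277219640}{167080441}$ ($n = - \frac{1167520}{-169 + 2237} + \frac{1074800}{3554903} = - \frac{1167520}{2068} + 1074800 \cdot \frac{1}{3554903} = \left(-1167520\right) \frac{1}{2068} + \frac{1074800}{3554903} = - \frac{291880}{517} + \frac{1074800}{3554903} = - \frac{94277219640}{167080441} \approx -564.26$)
$\frac{1}{n + w{\left(810 \right)}} = \frac{1}{- \frac{94277219640}{167080441} + 192} = \frac{1}{- \frac{62197774968}{167080441}} = - \frac{167080441}{62197774968}$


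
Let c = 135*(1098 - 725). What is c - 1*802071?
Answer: -751716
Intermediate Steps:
c = 50355 (c = 135*373 = 50355)
c - 1*802071 = 50355 - 1*802071 = 50355 - 802071 = -751716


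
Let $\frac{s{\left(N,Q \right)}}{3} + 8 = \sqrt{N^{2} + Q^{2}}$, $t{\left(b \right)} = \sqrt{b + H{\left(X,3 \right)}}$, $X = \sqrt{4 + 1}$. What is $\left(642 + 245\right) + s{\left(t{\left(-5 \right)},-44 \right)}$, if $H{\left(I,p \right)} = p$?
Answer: $863 + 3 \sqrt{1934} \approx 994.93$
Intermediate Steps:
$X = \sqrt{5} \approx 2.2361$
$t{\left(b \right)} = \sqrt{3 + b}$ ($t{\left(b \right)} = \sqrt{b + 3} = \sqrt{3 + b}$)
$s{\left(N,Q \right)} = -24 + 3 \sqrt{N^{2} + Q^{2}}$
$\left(642 + 245\right) + s{\left(t{\left(-5 \right)},-44 \right)} = \left(642 + 245\right) - \left(24 - 3 \sqrt{\left(\sqrt{3 - 5}\right)^{2} + \left(-44\right)^{2}}\right) = 887 - \left(24 - 3 \sqrt{\left(\sqrt{-2}\right)^{2} + 1936}\right) = 887 - \left(24 - 3 \sqrt{\left(i \sqrt{2}\right)^{2} + 1936}\right) = 887 - \left(24 - 3 \sqrt{-2 + 1936}\right) = 887 - \left(24 - 3 \sqrt{1934}\right) = 863 + 3 \sqrt{1934}$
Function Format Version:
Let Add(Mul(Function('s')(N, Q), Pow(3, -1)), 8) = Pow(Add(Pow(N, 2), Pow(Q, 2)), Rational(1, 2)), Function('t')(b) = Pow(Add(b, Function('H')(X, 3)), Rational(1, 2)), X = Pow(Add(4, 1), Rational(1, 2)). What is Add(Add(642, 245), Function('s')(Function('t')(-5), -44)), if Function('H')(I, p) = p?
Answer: Add(863, Mul(3, Pow(1934, Rational(1, 2)))) ≈ 994.93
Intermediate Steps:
X = Pow(5, Rational(1, 2)) ≈ 2.2361
Function('t')(b) = Pow(Add(3, b), Rational(1, 2)) (Function('t')(b) = Pow(Add(b, 3), Rational(1, 2)) = Pow(Add(3, b), Rational(1, 2)))
Function('s')(N, Q) = Add(-24, Mul(3, Pow(Add(Pow(N, 2), Pow(Q, 2)), Rational(1, 2))))
Add(Add(642, 245), Function('s')(Function('t')(-5), -44)) = Add(Add(642, 245), Add(-24, Mul(3, Pow(Add(Pow(Pow(Add(3, -5), Rational(1, 2)), 2), Pow(-44, 2)), Rational(1, 2))))) = Add(887, Add(-24, Mul(3, Pow(Add(Pow(Pow(-2, Rational(1, 2)), 2), 1936), Rational(1, 2))))) = Add(887, Add(-24, Mul(3, Pow(Add(Pow(Mul(I, Pow(2, Rational(1, 2))), 2), 1936), Rational(1, 2))))) = Add(887, Add(-24, Mul(3, Pow(Add(-2, 1936), Rational(1, 2))))) = Add(887, Add(-24, Mul(3, Pow(1934, Rational(1, 2))))) = Add(863, Mul(3, Pow(1934, Rational(1, 2))))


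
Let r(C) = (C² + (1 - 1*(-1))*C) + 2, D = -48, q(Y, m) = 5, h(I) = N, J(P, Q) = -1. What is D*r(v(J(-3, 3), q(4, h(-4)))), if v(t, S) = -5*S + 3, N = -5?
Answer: -21216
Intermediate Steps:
h(I) = -5
v(t, S) = 3 - 5*S
r(C) = 2 + C² + 2*C (r(C) = (C² + (1 + 1)*C) + 2 = (C² + 2*C) + 2 = 2 + C² + 2*C)
D*r(v(J(-3, 3), q(4, h(-4)))) = -48*(2 + (3 - 5*5)² + 2*(3 - 5*5)) = -48*(2 + (3 - 25)² + 2*(3 - 25)) = -48*(2 + (-22)² + 2*(-22)) = -48*(2 + 484 - 44) = -48*442 = -21216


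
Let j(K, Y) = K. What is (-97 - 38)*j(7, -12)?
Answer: -945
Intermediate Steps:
(-97 - 38)*j(7, -12) = (-97 - 38)*7 = -135*7 = -945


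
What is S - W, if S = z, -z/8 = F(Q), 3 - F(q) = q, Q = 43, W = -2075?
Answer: 2395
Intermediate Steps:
F(q) = 3 - q
z = 320 (z = -8*(3 - 1*43) = -8*(3 - 43) = -8*(-40) = 320)
S = 320
S - W = 320 - 1*(-2075) = 320 + 2075 = 2395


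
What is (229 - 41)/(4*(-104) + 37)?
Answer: -188/379 ≈ -0.49604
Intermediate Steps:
(229 - 41)/(4*(-104) + 37) = 188/(-416 + 37) = 188/(-379) = 188*(-1/379) = -188/379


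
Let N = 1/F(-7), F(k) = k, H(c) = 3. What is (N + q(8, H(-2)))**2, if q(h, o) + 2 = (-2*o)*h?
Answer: 123201/49 ≈ 2514.3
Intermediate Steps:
q(h, o) = -2 - 2*h*o (q(h, o) = -2 + (-2*o)*h = -2 - 2*h*o)
N = -1/7 (N = 1/(-7) = -1/7 ≈ -0.14286)
(N + q(8, H(-2)))**2 = (-1/7 + (-2 - 2*8*3))**2 = (-1/7 + (-2 - 48))**2 = (-1/7 - 50)**2 = (-351/7)**2 = 123201/49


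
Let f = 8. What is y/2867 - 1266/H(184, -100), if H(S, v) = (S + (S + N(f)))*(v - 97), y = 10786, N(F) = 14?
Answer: 407659633/107876609 ≈ 3.7789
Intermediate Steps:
H(S, v) = (-97 + v)*(14 + 2*S) (H(S, v) = (S + (S + 14))*(v - 97) = (S + (14 + S))*(-97 + v) = (14 + 2*S)*(-97 + v) = (-97 + v)*(14 + 2*S))
y/2867 - 1266/H(184, -100) = 10786/2867 - 1266/(-1358 - 194*184 + 14*(-100) + 2*184*(-100)) = 10786*(1/2867) - 1266/(-1358 - 35696 - 1400 - 36800) = 10786/2867 - 1266/(-75254) = 10786/2867 - 1266*(-1/75254) = 10786/2867 + 633/37627 = 407659633/107876609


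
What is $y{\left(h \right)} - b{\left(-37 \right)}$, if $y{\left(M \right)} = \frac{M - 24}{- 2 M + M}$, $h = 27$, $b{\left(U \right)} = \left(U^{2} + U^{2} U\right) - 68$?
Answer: $\frac{444167}{9} \approx 49352.0$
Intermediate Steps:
$b{\left(U \right)} = -68 + U^{2} + U^{3}$ ($b{\left(U \right)} = \left(U^{2} + U^{3}\right) - 68 = -68 + U^{2} + U^{3}$)
$y{\left(M \right)} = - \frac{-24 + M}{M}$ ($y{\left(M \right)} = \frac{-24 + M}{\left(-1\right) M} = \left(-24 + M\right) \left(- \frac{1}{M}\right) = - \frac{-24 + M}{M}$)
$y{\left(h \right)} - b{\left(-37 \right)} = \frac{24 - 27}{27} - \left(-68 + \left(-37\right)^{2} + \left(-37\right)^{3}\right) = \frac{24 - 27}{27} - \left(-68 + 1369 - 50653\right) = \frac{1}{27} \left(-3\right) - -49352 = - \frac{1}{9} + 49352 = \frac{444167}{9}$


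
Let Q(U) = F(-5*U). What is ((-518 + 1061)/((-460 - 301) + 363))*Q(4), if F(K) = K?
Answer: 5430/199 ≈ 27.286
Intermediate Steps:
Q(U) = -5*U
((-518 + 1061)/((-460 - 301) + 363))*Q(4) = ((-518 + 1061)/((-460 - 301) + 363))*(-5*4) = (543/(-761 + 363))*(-20) = (543/(-398))*(-20) = (543*(-1/398))*(-20) = -543/398*(-20) = 5430/199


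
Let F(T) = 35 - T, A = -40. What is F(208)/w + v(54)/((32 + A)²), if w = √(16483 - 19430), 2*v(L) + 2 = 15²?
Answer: 223/128 + 173*I*√2947/2947 ≈ 1.7422 + 3.1868*I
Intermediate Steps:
v(L) = 223/2 (v(L) = -1 + (½)*15² = -1 + (½)*225 = -1 + 225/2 = 223/2)
w = I*√2947 (w = √(-2947) = I*√2947 ≈ 54.286*I)
F(208)/w + v(54)/((32 + A)²) = (35 - 1*208)/((I*√2947)) + 223/(2*((32 - 40)²)) = (35 - 208)*(-I*√2947/2947) + 223/(2*((-8)²)) = -(-173)*I*√2947/2947 + (223/2)/64 = 173*I*√2947/2947 + (223/2)*(1/64) = 173*I*√2947/2947 + 223/128 = 223/128 + 173*I*√2947/2947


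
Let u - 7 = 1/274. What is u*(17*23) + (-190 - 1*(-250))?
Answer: 766769/274 ≈ 2798.4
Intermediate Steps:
u = 1919/274 (u = 7 + 1/274 = 1919/274 ≈ 7.0036)
u*(17*23) + (-190 - 1*(-250)) = 1919*(17*23)/274 + (-190 - 1*(-250)) = (1919/274)*391 + (-190 + 250) = 750329/274 + 60 = 766769/274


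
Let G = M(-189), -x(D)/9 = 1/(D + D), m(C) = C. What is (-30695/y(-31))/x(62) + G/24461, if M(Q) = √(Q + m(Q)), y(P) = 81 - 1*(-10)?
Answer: 543740/117 + 3*I*√42/24461 ≈ 4647.4 + 0.00079483*I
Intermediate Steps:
y(P) = 91 (y(P) = 81 + 10 = 91)
M(Q) = √2*√Q (M(Q) = √(Q + Q) = √(2*Q) = √2*√Q)
x(D) = -9/(2*D) (x(D) = -9/(D + D) = -9*1/(2*D) = -9/(2*D))
G = 3*I*√42 (G = √2*√(-189) = √2*(3*I*√21) = 3*I*√42 ≈ 19.442*I)
(-30695/y(-31))/x(62) + G/24461 = (-30695/91)/((-9/2/62)) + (3*I*√42)/24461 = (-30695*1/91)/((-9/2*1/62)) + (3*I*√42)*(1/24461) = -4385/(13*(-9/124)) + 3*I*√42/24461 = -4385/13*(-124/9) + 3*I*√42/24461 = 543740/117 + 3*I*√42/24461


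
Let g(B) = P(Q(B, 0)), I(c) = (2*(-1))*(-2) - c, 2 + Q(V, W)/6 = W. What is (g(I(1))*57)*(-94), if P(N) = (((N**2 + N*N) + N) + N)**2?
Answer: -373431168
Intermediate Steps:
Q(V, W) = -12 + 6*W
P(N) = (2*N + 2*N**2)**2 (P(N) = (((N**2 + N**2) + N) + N)**2 = ((2*N**2 + N) + N)**2 = ((N + 2*N**2) + N)**2 = (2*N + 2*N**2)**2)
I(c) = 4 - c (I(c) = -2*(-2) - c = 4 - c)
g(B) = 69696 (g(B) = 4*(-12 + 6*0)**2*(1 + (-12 + 6*0))**2 = 4*(-12 + 0)**2*(1 + (-12 + 0))**2 = 4*(-12)**2*(1 - 12)**2 = 4*144*(-11)**2 = 4*144*121 = 69696)
(g(I(1))*57)*(-94) = (69696*57)*(-94) = 3972672*(-94) = -373431168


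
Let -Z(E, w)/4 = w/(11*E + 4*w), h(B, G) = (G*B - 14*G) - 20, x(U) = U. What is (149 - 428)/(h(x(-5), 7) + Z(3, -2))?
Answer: 6975/3817 ≈ 1.8274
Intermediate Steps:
h(B, G) = -20 - 14*G + B*G (h(B, G) = (B*G - 14*G) - 20 = (-14*G + B*G) - 20 = -20 - 14*G + B*G)
Z(E, w) = -4*w/(4*w + 11*E) (Z(E, w) = -4*w/(11*E + 4*w) = -4*w/(4*w + 11*E))
(149 - 428)/(h(x(-5), 7) + Z(3, -2)) = (149 - 428)/((-20 - 14*7 - 5*7) - 4*(-2)/(4*(-2) + 11*3)) = -279/((-20 - 98 - 35) - 4*(-2)/(-8 + 33)) = -279/(-153 - 4*(-2)/25) = -279/(-153 - 4*(-2)*1/25) = -279/(-153 + 8/25) = -279/(-3817/25) = -279*(-25/3817) = 6975/3817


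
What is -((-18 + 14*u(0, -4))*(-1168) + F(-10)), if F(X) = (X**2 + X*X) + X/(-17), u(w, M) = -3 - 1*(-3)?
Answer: -360818/17 ≈ -21225.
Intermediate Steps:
u(w, M) = 0 (u(w, M) = -3 + 3 = 0)
F(X) = 2*X**2 - X/17 (F(X) = (X**2 + X**2) + X*(-1/17) = 2*X**2 - X/17)
-((-18 + 14*u(0, -4))*(-1168) + F(-10)) = -((-18 + 14*0)*(-1168) + (1/17)*(-10)*(-1 + 34*(-10))) = -((-18 + 0)*(-1168) + (1/17)*(-10)*(-1 - 340)) = -(-18*(-1168) + (1/17)*(-10)*(-341)) = -(21024 + 3410/17) = -1*360818/17 = -360818/17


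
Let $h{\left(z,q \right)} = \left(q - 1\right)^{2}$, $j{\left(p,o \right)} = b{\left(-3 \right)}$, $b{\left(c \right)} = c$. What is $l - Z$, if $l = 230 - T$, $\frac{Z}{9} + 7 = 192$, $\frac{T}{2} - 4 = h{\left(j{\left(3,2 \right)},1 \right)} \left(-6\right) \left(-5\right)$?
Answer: $-1443$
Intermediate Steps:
$j{\left(p,o \right)} = -3$
$h{\left(z,q \right)} = \left(-1 + q\right)^{2}$
$T = 8$ ($T = 8 + 2 \left(-1 + 1\right)^{2} \left(-6\right) \left(-5\right) = 8 + 2 \cdot 0^{2} \left(-6\right) \left(-5\right) = 8 + 2 \cdot 0 \left(-6\right) \left(-5\right) = 8 + 2 \cdot 0 \left(-5\right) = 8 + 2 \cdot 0 = 8 + 0 = 8$)
$Z = 1665$ ($Z = -63 + 9 \cdot 192 = -63 + 1728 = 1665$)
$l = 222$ ($l = 230 - 8 = 222$)
$l - Z = 222 - 1665 = -1443$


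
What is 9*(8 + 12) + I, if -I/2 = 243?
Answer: -306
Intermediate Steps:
I = -486 (I = -2*243 = -486)
9*(8 + 12) + I = 9*(8 + 12) - 486 = 9*20 - 486 = 180 - 486 = -306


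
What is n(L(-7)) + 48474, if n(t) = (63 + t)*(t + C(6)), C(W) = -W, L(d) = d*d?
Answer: 53290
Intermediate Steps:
L(d) = d**2
n(t) = (-6 + t)*(63 + t) (n(t) = (63 + t)*(t - 1*6) = (63 + t)*(t - 6) = (63 + t)*(-6 + t) = (-6 + t)*(63 + t))
n(L(-7)) + 48474 = (-378 + ((-7)**2)**2 + 57*(-7)**2) + 48474 = (-378 + 49**2 + 57*49) + 48474 = (-378 + 2401 + 2793) + 48474 = 4816 + 48474 = 53290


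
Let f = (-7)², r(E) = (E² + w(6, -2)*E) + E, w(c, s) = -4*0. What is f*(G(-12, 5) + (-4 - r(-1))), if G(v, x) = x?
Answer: 49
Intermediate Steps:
w(c, s) = 0
r(E) = E + E² (r(E) = (E² + 0*E) + E = (E² + 0) + E = E² + E = E + E²)
f = 49
f*(G(-12, 5) + (-4 - r(-1))) = 49*(5 + (-4 - (-1)*(1 - 1))) = 49*(5 + (-4 - (-1)*0)) = 49*(5 + (-4 - 1*0)) = 49*(5 + (-4 + 0)) = 49*(5 - 4) = 49*1 = 49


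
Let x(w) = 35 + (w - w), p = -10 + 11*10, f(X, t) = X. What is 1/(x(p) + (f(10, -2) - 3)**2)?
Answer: 1/84 ≈ 0.011905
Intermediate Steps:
p = 100 (p = -10 + 110 = 100)
x(w) = 35 (x(w) = 35 + 0 = 35)
1/(x(p) + (f(10, -2) - 3)**2) = 1/(35 + (10 - 3)**2) = 1/(35 + 7**2) = 1/(35 + 49) = 1/84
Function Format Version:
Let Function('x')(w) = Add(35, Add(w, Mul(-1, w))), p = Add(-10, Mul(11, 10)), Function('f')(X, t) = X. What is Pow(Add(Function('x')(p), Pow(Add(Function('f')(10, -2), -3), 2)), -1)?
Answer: Rational(1, 84) ≈ 0.011905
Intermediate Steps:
p = 100 (p = Add(-10, 110) = 100)
Function('x')(w) = 35 (Function('x')(w) = Add(35, 0) = 35)
Pow(Add(Function('x')(p), Pow(Add(Function('f')(10, -2), -3), 2)), -1) = Pow(Add(35, Pow(Add(10, -3), 2)), -1) = Pow(Add(35, Pow(7, 2)), -1) = Pow(Add(35, 49), -1) = Pow(84, -1) = Rational(1, 84)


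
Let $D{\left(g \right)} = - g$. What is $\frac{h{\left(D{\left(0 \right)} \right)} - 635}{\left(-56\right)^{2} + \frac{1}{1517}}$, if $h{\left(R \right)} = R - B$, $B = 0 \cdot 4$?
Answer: $- \frac{963295}{4757313} \approx -0.20249$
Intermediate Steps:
$B = 0$
$h{\left(R \right)} = R$ ($h{\left(R \right)} = R - 0 = R + 0 = R$)
$\frac{h{\left(D{\left(0 \right)} \right)} - 635}{\left(-56\right)^{2} + \frac{1}{1517}} = \frac{\left(-1\right) 0 - 635}{\left(-56\right)^{2} + \frac{1}{1517}} = \frac{0 - 635}{3136 + \frac{1}{1517}} = - \frac{635}{\frac{4757313}{1517}} = \left(-635\right) \frac{1517}{4757313} = - \frac{963295}{4757313}$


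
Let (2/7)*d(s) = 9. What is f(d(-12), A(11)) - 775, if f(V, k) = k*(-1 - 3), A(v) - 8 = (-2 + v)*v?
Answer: -1203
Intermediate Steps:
A(v) = 8 + v*(-2 + v) (A(v) = 8 + (-2 + v)*v = 8 + v*(-2 + v))
d(s) = 63/2 (d(s) = (7/2)*9 = 63/2)
f(V, k) = -4*k (f(V, k) = k*(-4) = -4*k)
f(d(-12), A(11)) - 775 = -4*(8 + 11**2 - 2*11) - 775 = -4*(8 + 121 - 22) - 775 = -4*107 - 775 = -428 - 775 = -1203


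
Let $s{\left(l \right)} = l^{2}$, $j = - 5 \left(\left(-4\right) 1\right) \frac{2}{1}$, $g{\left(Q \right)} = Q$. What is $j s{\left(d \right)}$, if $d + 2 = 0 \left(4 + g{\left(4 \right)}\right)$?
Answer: $160$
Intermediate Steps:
$j = 40$ ($j = \left(-5\right) \left(-4\right) 2 \cdot 1 = 20 \cdot 2 = 40$)
$d = -2$ ($d = -2 + 0 \left(4 + 4\right) = -2 + 0 \cdot 8 = -2 + 0 = -2$)
$j s{\left(d \right)} = 40 \left(-2\right)^{2} = 40 \cdot 4 = 160$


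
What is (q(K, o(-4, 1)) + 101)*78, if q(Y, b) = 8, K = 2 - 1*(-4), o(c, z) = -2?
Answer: 8502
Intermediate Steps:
K = 6 (K = 2 + 4 = 6)
(q(K, o(-4, 1)) + 101)*78 = (8 + 101)*78 = 109*78 = 8502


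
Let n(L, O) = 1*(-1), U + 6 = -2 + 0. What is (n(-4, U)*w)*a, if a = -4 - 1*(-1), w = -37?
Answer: -111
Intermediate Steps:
U = -8 (U = -6 + (-2 + 0) = -6 - 2 = -8)
a = -3 (a = -4 + 1 = -3)
n(L, O) = -1
(n(-4, U)*w)*a = -1*(-37)*(-3) = 37*(-3) = -111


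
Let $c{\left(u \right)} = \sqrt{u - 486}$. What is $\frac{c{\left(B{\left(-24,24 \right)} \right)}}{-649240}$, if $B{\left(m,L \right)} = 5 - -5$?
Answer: $- \frac{i \sqrt{119}}{324620} \approx - 3.3605 \cdot 10^{-5} i$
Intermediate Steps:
$B{\left(m,L \right)} = 10$ ($B{\left(m,L \right)} = 5 + 5 = 10$)
$c{\left(u \right)} = \sqrt{-486 + u}$
$\frac{c{\left(B{\left(-24,24 \right)} \right)}}{-649240} = \frac{\sqrt{-486 + 10}}{-649240} = \sqrt{-476} \left(- \frac{1}{649240}\right) = 2 i \sqrt{119} \left(- \frac{1}{649240}\right) = - \frac{i \sqrt{119}}{324620}$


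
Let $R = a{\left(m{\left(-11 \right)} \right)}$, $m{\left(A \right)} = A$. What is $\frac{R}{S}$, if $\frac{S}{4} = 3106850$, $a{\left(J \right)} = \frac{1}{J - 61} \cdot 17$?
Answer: $- \frac{17}{894772800} \approx -1.8999 \cdot 10^{-8}$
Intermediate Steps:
$a{\left(J \right)} = \frac{17}{-61 + J}$ ($a{\left(J \right)} = \frac{1}{-61 + J} 17 = \frac{17}{-61 + J}$)
$R = - \frac{17}{72}$ ($R = \frac{17}{-61 - 11} = \frac{17}{-72} = 17 \left(- \frac{1}{72}\right) = - \frac{17}{72} \approx -0.23611$)
$S = 12427400$ ($S = 4 \cdot 3106850 = 12427400$)
$\frac{R}{S} = - \frac{17}{72 \cdot 12427400} = \left(- \frac{17}{72}\right) \frac{1}{12427400} = - \frac{17}{894772800}$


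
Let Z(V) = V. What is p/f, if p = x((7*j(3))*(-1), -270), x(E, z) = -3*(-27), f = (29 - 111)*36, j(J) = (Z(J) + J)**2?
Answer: -9/328 ≈ -0.027439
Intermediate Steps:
j(J) = 4*J**2 (j(J) = (J + J)**2 = (2*J)**2 = 4*J**2)
f = -2952 (f = -82*36 = -2952)
x(E, z) = 81
p = 81
p/f = 81/(-2952) = 81*(-1/2952) = -9/328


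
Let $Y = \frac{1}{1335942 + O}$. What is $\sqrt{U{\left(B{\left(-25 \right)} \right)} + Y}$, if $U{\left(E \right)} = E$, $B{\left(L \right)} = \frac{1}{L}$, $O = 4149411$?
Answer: $\frac{4 i \sqrt{1880560025049}}{27426765} \approx 0.2 i$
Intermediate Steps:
$Y = \frac{1}{5485353}$ ($Y = \frac{1}{1335942 + 4149411} = \frac{1}{5485353} \approx 1.823 \cdot 10^{-7}$)
$\sqrt{U{\left(B{\left(-25 \right)} \right)} + Y} = \sqrt{\frac{1}{-25} + \frac{1}{5485353}} = \sqrt{- \frac{1}{25} + \frac{1}{5485353}} = \sqrt{- \frac{5485328}{137133825}} = \frac{4 i \sqrt{1880560025049}}{27426765}$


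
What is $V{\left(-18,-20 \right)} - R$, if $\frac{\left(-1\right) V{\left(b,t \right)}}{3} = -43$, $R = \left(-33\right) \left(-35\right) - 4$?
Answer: $-1022$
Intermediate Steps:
$R = 1151$ ($R = 1155 - 4 = 1151$)
$V{\left(b,t \right)} = 129$ ($V{\left(b,t \right)} = \left(-3\right) \left(-43\right) = 129$)
$V{\left(-18,-20 \right)} - R = 129 - 1151 = -1022$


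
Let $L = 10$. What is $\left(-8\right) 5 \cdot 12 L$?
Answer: $-4800$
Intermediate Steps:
$\left(-8\right) 5 \cdot 12 L = \left(-8\right) 5 \cdot 12 \cdot 10 = \left(-40\right) 12 \cdot 10 = \left(-480\right) 10 = -4800$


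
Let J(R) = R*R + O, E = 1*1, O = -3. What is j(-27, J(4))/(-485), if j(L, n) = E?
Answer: -1/485 ≈ -0.0020619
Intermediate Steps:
E = 1
J(R) = -3 + R**2 (J(R) = R*R - 3 = R**2 - 3 = -3 + R**2)
j(L, n) = 1
j(-27, J(4))/(-485) = 1/(-485) = 1*(-1/485) = -1/485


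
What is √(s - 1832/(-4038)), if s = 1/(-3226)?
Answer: √19233737642118/6513294 ≈ 0.67334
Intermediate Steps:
s = -1/3226 ≈ -0.00030998
√(s - 1832/(-4038)) = √(-1/3226 - 1832/(-4038)) = √(-1/3226 - 1832*(-1/4038)) = √(-1/3226 + 916/2019) = √(2952997/6513294) = √19233737642118/6513294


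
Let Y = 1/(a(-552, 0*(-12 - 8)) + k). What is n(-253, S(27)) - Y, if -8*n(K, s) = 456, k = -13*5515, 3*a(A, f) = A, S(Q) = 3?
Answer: -4097102/71879 ≈ -57.000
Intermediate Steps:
a(A, f) = A/3
k = -71695
n(K, s) = -57 (n(K, s) = -⅛*456 = -57)
Y = -1/71879 (Y = 1/((⅓)*(-552) - 71695) = 1/(-184 - 71695) = 1/(-71879) = -1/71879 ≈ -1.3912e-5)
n(-253, S(27)) - Y = -57 - 1*(-1/71879) = -57 + 1/71879 = -4097102/71879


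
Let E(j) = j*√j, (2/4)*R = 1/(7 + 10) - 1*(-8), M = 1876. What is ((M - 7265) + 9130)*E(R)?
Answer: 1025034*√4658/289 ≈ 2.4207e+5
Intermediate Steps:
R = 274/17 (R = 2*(1/(7 + 10) - 1*(-8)) = 2*(1/17 + 8) = 2*(137/17) = 274/17 ≈ 16.118)
E(j) = j^(3/2)
((M - 7265) + 9130)*E(R) = ((1876 - 7265) + 9130)*(274/17)^(3/2) = (-5389 + 9130)*(274*√4658/289) = 3741*(274*√4658/289) = 1025034*√4658/289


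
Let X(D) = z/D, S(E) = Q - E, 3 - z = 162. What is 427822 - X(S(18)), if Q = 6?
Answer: 1711235/4 ≈ 4.2781e+5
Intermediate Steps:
z = -159 (z = 3 - 1*162 = 3 - 162 = -159)
S(E) = 6 - E
X(D) = -159/D
427822 - X(S(18)) = 427822 - (-159)/(6 - 1*18) = 427822 - (-159)/(6 - 18) = 427822 - (-159)/(-12) = 427822 - (-159)*(-1)/12 = 427822 - 1*53/4 = 427822 - 53/4 = 1711235/4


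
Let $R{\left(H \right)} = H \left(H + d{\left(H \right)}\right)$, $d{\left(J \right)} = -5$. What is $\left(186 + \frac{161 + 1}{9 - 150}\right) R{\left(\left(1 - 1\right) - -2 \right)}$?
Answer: $- \frac{52128}{47} \approx -1109.1$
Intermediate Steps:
$R{\left(H \right)} = H \left(-5 + H\right)$ ($R{\left(H \right)} = H \left(H - 5\right) = H \left(-5 + H\right)$)
$\left(186 + \frac{161 + 1}{9 - 150}\right) R{\left(\left(1 - 1\right) - -2 \right)} = \left(186 + \frac{161 + 1}{9 - 150}\right) \left(\left(1 - 1\right) - -2\right) \left(-5 + \left(\left(1 - 1\right) - -2\right)\right) = \left(186 + \frac{162}{-141}\right) \left(\left(1 - 1\right) + 2\right) \left(-5 + \left(\left(1 - 1\right) + 2\right)\right) = \left(186 + 162 \left(- \frac{1}{141}\right)\right) \left(0 + 2\right) \left(-5 + \left(0 + 2\right)\right) = \left(186 - \frac{54}{47}\right) 2 \left(-5 + 2\right) = \frac{8688 \cdot 2 \left(-3\right)}{47} = \frac{8688}{47} \left(-6\right) = - \frac{52128}{47}$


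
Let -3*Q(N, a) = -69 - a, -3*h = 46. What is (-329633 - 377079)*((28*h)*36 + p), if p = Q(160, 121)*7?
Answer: 31828895056/3 ≈ 1.0610e+10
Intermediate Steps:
h = -46/3 (h = -⅓*46 = -46/3 ≈ -15.333)
Q(N, a) = 23 + a/3 (Q(N, a) = -(-69 - a)/3 = 23 + a/3)
p = 1330/3 (p = (23 + (⅓)*121)*7 = (23 + 121/3)*7 = (190/3)*7 = 1330/3 ≈ 443.33)
(-329633 - 377079)*((28*h)*36 + p) = (-329633 - 377079)*((28*(-46/3))*36 + 1330/3) = -706712*(-1288/3*36 + 1330/3) = -706712*(-15456 + 1330/3) = -706712*(-45038/3) = 31828895056/3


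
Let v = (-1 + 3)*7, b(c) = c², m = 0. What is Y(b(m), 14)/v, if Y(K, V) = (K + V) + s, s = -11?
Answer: 3/14 ≈ 0.21429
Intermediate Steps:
v = 14 (v = 2*7 = 14)
Y(K, V) = -11 + K + V (Y(K, V) = (K + V) - 11 = -11 + K + V)
Y(b(m), 14)/v = (-11 + 0² + 14)/14 = (-11 + 0 + 14)*(1/14) = 3*(1/14) = 3/14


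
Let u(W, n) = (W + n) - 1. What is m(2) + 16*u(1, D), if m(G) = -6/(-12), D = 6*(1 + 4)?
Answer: 961/2 ≈ 480.50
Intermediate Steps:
D = 30 (D = 6*5 = 30)
m(G) = ½ (m(G) = -6*(-1/12) = ½)
u(W, n) = -1 + W + n
m(2) + 16*u(1, D) = ½ + 16*(-1 + 1 + 30) = ½ + 16*30 = ½ + 480 = 961/2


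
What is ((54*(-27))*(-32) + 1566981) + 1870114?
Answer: 3483751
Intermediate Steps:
((54*(-27))*(-32) + 1566981) + 1870114 = (-1458*(-32) + 1566981) + 1870114 = (46656 + 1566981) + 1870114 = 1613637 + 1870114 = 3483751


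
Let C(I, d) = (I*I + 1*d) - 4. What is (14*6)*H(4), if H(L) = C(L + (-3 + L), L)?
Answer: 2100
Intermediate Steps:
C(I, d) = -4 + d + I² (C(I, d) = (I² + d) - 4 = (d + I²) - 4 = -4 + d + I²)
H(L) = -4 + L + (-3 + 2*L)² (H(L) = -4 + L + (L + (-3 + L))² = -4 + L + (-3 + 2*L)²)
(14*6)*H(4) = (14*6)*(-4 + 4 + (-3 + 2*4)²) = 84*(-4 + 4 + (-3 + 8)²) = 84*(-4 + 4 + 5²) = 84*(-4 + 4 + 25) = 84*25 = 2100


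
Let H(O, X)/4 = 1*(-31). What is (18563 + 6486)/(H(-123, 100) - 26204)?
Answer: -25049/26328 ≈ -0.95142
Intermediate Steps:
H(O, X) = -124 (H(O, X) = 4*(1*(-31)) = 4*(-31) = -124)
(18563 + 6486)/(H(-123, 100) - 26204) = (18563 + 6486)/(-124 - 26204) = 25049/(-26328) = 25049*(-1/26328) = -25049/26328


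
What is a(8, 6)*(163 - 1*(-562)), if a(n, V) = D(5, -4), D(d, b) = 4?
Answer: 2900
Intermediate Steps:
a(n, V) = 4
a(8, 6)*(163 - 1*(-562)) = 4*(163 - 1*(-562)) = 4*(163 + 562) = 4*725 = 2900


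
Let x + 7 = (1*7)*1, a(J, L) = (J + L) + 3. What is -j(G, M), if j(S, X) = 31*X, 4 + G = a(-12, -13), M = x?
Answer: 0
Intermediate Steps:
a(J, L) = 3 + J + L
x = 0 (x = -7 + (1*7)*1 = -7 + 7*1 = -7 + 7 = 0)
M = 0
G = -26 (G = -4 + (3 - 12 - 13) = -4 - 22 = -26)
-j(G, M) = -31*0 = -1*0 = 0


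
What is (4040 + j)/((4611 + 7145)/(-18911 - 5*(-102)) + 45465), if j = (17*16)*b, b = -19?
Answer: -20756328/836589709 ≈ -0.024811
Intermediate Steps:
j = -5168 (j = (17*16)*(-19) = 272*(-19) = -5168)
(4040 + j)/((4611 + 7145)/(-18911 - 5*(-102)) + 45465) = (4040 - 5168)/((4611 + 7145)/(-18911 - 5*(-102)) + 45465) = -1128/(11756/(-18911 + 510) + 45465) = -1128/(11756/(-18401) + 45465) = -1128/(11756*(-1/18401) + 45465) = -1128/(-11756/18401 + 45465) = -1128/836589709/18401 = -1128*18401/836589709 = -20756328/836589709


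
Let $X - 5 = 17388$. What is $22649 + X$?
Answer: $40042$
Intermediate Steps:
$X = 17393$ ($X = 5 + 17388 = 17393$)
$22649 + X = 22649 + 17393 = 40042$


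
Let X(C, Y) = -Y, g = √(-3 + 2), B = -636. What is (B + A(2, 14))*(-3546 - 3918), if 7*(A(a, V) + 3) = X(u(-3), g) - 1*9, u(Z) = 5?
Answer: 33453648/7 + 7464*I/7 ≈ 4.7791e+6 + 1066.3*I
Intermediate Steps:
g = I (g = √(-1) = I ≈ 1.0*I)
A(a, V) = -30/7 - I/7 (A(a, V) = -3 + (-I - 1*9)/7 = -3 + (-I - 9)/7 = -3 + (-9 - I)/7 = -3 + (-9/7 - I/7) = -30/7 - I/7)
(B + A(2, 14))*(-3546 - 3918) = (-636 + (-30/7 - I/7))*(-3546 - 3918) = (-4482/7 - I/7)*(-7464) = 33453648/7 + 7464*I/7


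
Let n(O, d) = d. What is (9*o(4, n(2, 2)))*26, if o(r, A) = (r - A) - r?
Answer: -468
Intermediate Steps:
o(r, A) = -A
(9*o(4, n(2, 2)))*26 = (9*(-1*2))*26 = (9*(-2))*26 = -18*26 = -468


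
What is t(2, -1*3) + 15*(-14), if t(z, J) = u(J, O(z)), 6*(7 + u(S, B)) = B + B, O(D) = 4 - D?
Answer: -649/3 ≈ -216.33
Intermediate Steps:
u(S, B) = -7 + B/3 (u(S, B) = -7 + (B + B)/6 = -7 + (2*B)/6 = -7 + B/3)
t(z, J) = -17/3 - z/3 (t(z, J) = -7 + (4 - z)/3 = -7 + (4/3 - z/3) = -17/3 - z/3)
t(2, -1*3) + 15*(-14) = (-17/3 - ⅓*2) + 15*(-14) = (-17/3 - ⅔) - 210 = -19/3 - 210 = -649/3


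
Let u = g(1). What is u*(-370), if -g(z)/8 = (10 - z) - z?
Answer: 23680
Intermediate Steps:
g(z) = -80 + 16*z (g(z) = -8*((10 - z) - z) = -8*(10 - 2*z) = -80 + 16*z)
u = -64 (u = -80 + 16*1 = -80 + 16 = -64)
u*(-370) = -64*(-370) = 23680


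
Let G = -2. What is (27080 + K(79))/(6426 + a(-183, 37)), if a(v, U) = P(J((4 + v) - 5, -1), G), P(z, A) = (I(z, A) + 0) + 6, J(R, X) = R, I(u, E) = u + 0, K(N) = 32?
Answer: 3389/781 ≈ 4.3393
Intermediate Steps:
I(u, E) = u
P(z, A) = 6 + z (P(z, A) = (z + 0) + 6 = z + 6 = 6 + z)
a(v, U) = 5 + v (a(v, U) = 6 + ((4 + v) - 5) = 6 + (-1 + v) = 5 + v)
(27080 + K(79))/(6426 + a(-183, 37)) = (27080 + 32)/(6426 + (5 - 183)) = 27112/(6426 - 178) = 27112/6248 = 27112*(1/6248) = 3389/781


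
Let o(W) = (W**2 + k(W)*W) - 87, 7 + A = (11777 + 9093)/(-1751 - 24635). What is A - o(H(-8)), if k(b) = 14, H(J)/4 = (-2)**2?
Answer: -5287635/13193 ≈ -400.79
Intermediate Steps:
H(J) = 16 (H(J) = 4*(-2)**2 = 4*4 = 16)
A = -102786/13193 (A = -7 + (11777 + 9093)/(-1751 - 24635) = -7 + 20870/(-26386) = -7 + 20870*(-1/26386) = -7 - 10435/13193 = -102786/13193 ≈ -7.7909)
o(W) = -87 + W**2 + 14*W (o(W) = (W**2 + 14*W) - 87 = -87 + W**2 + 14*W)
A - o(H(-8)) = -102786/13193 - (-87 + 16**2 + 14*16) = -102786/13193 - (-87 + 256 + 224) = -102786/13193 - 1*393 = -102786/13193 - 393 = -5287635/13193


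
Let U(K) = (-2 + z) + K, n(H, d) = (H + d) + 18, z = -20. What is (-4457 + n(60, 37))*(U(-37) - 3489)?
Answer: 15405416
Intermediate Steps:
n(H, d) = 18 + H + d
U(K) = -22 + K (U(K) = (-2 - 20) + K = -22 + K)
(-4457 + n(60, 37))*(U(-37) - 3489) = (-4457 + (18 + 60 + 37))*((-22 - 37) - 3489) = (-4457 + 115)*(-59 - 3489) = -4342*(-3548) = 15405416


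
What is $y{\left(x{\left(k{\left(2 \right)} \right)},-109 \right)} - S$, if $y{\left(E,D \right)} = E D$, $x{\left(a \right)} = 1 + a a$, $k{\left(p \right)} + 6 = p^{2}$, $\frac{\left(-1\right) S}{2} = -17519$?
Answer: $-35583$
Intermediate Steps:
$S = 35038$ ($S = \left(-2\right) \left(-17519\right) = 35038$)
$k{\left(p \right)} = -6 + p^{2}$
$x{\left(a \right)} = 1 + a^{2}$
$y{\left(E,D \right)} = D E$
$y{\left(x{\left(k{\left(2 \right)} \right)},-109 \right)} - S = - 109 \left(1 + \left(-6 + 2^{2}\right)^{2}\right) - 35038 = - 109 \left(1 + \left(-6 + 4\right)^{2}\right) - 35038 = - 109 \left(1 + \left(-2\right)^{2}\right) - 35038 = - 109 \left(1 + 4\right) - 35038 = \left(-109\right) 5 - 35038 = -545 - 35038 = -35583$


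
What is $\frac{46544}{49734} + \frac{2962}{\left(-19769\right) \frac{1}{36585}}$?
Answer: $- \frac{2694246671422}{491595723} \approx -5480.6$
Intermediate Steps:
$\frac{46544}{49734} + \frac{2962}{\left(-19769\right) \frac{1}{36585}} = 46544 \cdot \frac{1}{49734} + \frac{2962}{\left(-19769\right) \frac{1}{36585}} = \frac{23272}{24867} + \frac{2962}{- \frac{19769}{36585}} = \frac{23272}{24867} + 2962 \left(- \frac{36585}{19769}\right) = \frac{23272}{24867} - \frac{108364770}{19769} = - \frac{2694246671422}{491595723}$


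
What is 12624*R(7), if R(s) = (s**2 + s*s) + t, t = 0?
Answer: 1237152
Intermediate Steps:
R(s) = 2*s**2 (R(s) = (s**2 + s*s) + 0 = (s**2 + s**2) + 0 = 2*s**2 + 0 = 2*s**2)
12624*R(7) = 12624*(2*7**2) = 12624*(2*49) = 12624*98 = 1237152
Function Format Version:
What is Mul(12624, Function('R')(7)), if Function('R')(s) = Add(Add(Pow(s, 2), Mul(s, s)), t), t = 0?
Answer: 1237152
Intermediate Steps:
Function('R')(s) = Mul(2, Pow(s, 2)) (Function('R')(s) = Add(Add(Pow(s, 2), Mul(s, s)), 0) = Add(Add(Pow(s, 2), Pow(s, 2)), 0) = Add(Mul(2, Pow(s, 2)), 0) = Mul(2, Pow(s, 2)))
Mul(12624, Function('R')(7)) = Mul(12624, Mul(2, Pow(7, 2))) = Mul(12624, Mul(2, 49)) = Mul(12624, 98) = 1237152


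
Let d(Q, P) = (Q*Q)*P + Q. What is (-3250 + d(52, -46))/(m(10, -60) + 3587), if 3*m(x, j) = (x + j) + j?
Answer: -382746/10651 ≈ -35.935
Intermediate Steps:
d(Q, P) = Q + P*Q**2 (d(Q, P) = Q**2*P + Q = P*Q**2 + Q = Q + P*Q**2)
m(x, j) = x/3 + 2*j/3 (m(x, j) = ((x + j) + j)/3 = ((j + x) + j)/3 = (x + 2*j)/3 = x/3 + 2*j/3)
(-3250 + d(52, -46))/(m(10, -60) + 3587) = (-3250 + 52*(1 - 46*52))/(((1/3)*10 + (2/3)*(-60)) + 3587) = (-3250 + 52*(1 - 2392))/((10/3 - 40) + 3587) = (-3250 + 52*(-2391))/(-110/3 + 3587) = (-3250 - 124332)/(10651/3) = -127582*3/10651 = -382746/10651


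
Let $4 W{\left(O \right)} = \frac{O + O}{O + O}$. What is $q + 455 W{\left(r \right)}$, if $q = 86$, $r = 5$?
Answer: $\frac{799}{4} \approx 199.75$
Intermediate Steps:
$W{\left(O \right)} = \frac{1}{4}$ ($W{\left(O \right)} = \frac{\left(O + O\right) \frac{1}{O + O}}{4} = \frac{2 O \frac{1}{2 O}}{4} = \frac{1}{4} \cdot 1 = \frac{1}{4}$)
$q + 455 W{\left(r \right)} = 86 + 455 \cdot \frac{1}{4} = 86 + \frac{455}{4} = \frac{799}{4}$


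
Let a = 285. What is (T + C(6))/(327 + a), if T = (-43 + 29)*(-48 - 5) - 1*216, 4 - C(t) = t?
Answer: 131/153 ≈ 0.85621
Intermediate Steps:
C(t) = 4 - t
T = 526 (T = -14*(-53) - 216 = 742 - 216 = 526)
(T + C(6))/(327 + a) = (526 + (4 - 1*6))/(327 + 285) = (526 + (4 - 6))/612 = (526 - 2)*(1/612) = 524*(1/612) = 131/153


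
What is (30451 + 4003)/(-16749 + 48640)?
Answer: 34454/31891 ≈ 1.0804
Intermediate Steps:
(30451 + 4003)/(-16749 + 48640) = 34454/31891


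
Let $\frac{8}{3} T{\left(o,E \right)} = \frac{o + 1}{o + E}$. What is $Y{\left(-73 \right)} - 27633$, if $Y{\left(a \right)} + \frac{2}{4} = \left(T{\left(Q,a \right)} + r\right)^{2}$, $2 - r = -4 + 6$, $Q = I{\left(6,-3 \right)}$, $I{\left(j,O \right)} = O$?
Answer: $- \frac{2553777527}{92416} \approx -27634.0$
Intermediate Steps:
$Q = -3$
$T{\left(o,E \right)} = \frac{3 \left(1 + o\right)}{8 \left(E + o\right)}$ ($T{\left(o,E \right)} = \frac{3 \frac{o + 1}{o + E}}{8} = \frac{3 \frac{1 + o}{E + o}}{8} = \frac{3 \left(1 + o\right)}{8 \left(E + o\right)}$)
$r = 0$ ($r = 2 - \left(-4 + 6\right) = 2 - 2 = 0$)
$Y{\left(a \right)} = - \frac{1}{2} + \frac{9}{16 \left(-3 + a\right)^{2}}$ ($Y{\left(a \right)} = - \frac{1}{2} + \left(\frac{3 \left(1 - 3\right)}{8 \left(a - 3\right)} + 0\right)^{2} = - \frac{1}{2} + \left(\frac{3}{8} \frac{1}{-3 + a} \left(-2\right) + 0\right)^{2} = - \frac{1}{2} + \left(- \frac{3}{4 \left(-3 + a\right)} + 0\right)^{2} = - \frac{1}{2} + \left(- \frac{3}{4 \left(-3 + a\right)}\right)^{2} = - \frac{1}{2} + \frac{9}{16 \left(-3 + a\right)^{2}}$)
$Y{\left(-73 \right)} - 27633 = \left(- \frac{1}{2} + \frac{9}{16 \left(-3 - 73\right)^{2}}\right) - 27633 = \left(- \frac{1}{2} + \frac{9}{16 \cdot 5776}\right) - 27633 = \left(- \frac{1}{2} + \frac{9}{16} \cdot \frac{1}{5776}\right) - 27633 = \left(- \frac{1}{2} + \frac{9}{92416}\right) - 27633 = - \frac{46199}{92416} - 27633 = - \frac{2553777527}{92416}$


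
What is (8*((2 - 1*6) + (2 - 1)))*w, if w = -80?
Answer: 1920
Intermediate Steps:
(8*((2 - 1*6) + (2 - 1)))*w = (8*((2 - 1*6) + (2 - 1)))*(-80) = (8*((2 - 6) + 1))*(-80) = (8*(-4 + 1))*(-80) = (8*(-3))*(-80) = -24*(-80) = 1920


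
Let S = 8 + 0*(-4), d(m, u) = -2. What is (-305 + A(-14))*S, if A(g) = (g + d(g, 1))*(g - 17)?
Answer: 1528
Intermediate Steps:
S = 8 (S = 8 + 0 = 8)
A(g) = (-17 + g)*(-2 + g) (A(g) = (g - 2)*(g - 17) = (-2 + g)*(-17 + g) = (-17 + g)*(-2 + g))
(-305 + A(-14))*S = (-305 + (34 + (-14)² - 19*(-14)))*8 = (-305 + (34 + 196 + 266))*8 = (-305 + 496)*8 = 191*8 = 1528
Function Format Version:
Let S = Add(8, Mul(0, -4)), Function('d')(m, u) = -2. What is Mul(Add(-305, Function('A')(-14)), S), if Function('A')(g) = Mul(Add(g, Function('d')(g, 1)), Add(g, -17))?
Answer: 1528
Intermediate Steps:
S = 8 (S = Add(8, 0) = 8)
Function('A')(g) = Mul(Add(-17, g), Add(-2, g)) (Function('A')(g) = Mul(Add(g, -2), Add(g, -17)) = Mul(Add(-2, g), Add(-17, g)) = Mul(Add(-17, g), Add(-2, g)))
Mul(Add(-305, Function('A')(-14)), S) = Mul(Add(-305, Add(34, Pow(-14, 2), Mul(-19, -14))), 8) = Mul(Add(-305, Add(34, 196, 266)), 8) = Mul(Add(-305, 496), 8) = Mul(191, 8) = 1528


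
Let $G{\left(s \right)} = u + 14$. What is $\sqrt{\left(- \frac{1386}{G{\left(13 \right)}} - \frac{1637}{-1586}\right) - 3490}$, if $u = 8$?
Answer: $\frac{i \sqrt{8934605706}}{1586} \approx 59.598 i$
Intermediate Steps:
$G{\left(s \right)} = 22$ ($G{\left(s \right)} = 8 + 14 = 22$)
$\sqrt{\left(- \frac{1386}{G{\left(13 \right)}} - \frac{1637}{-1586}\right) - 3490} = \sqrt{\left(- \frac{1386}{22} - \frac{1637}{-1586}\right) - 3490} = \sqrt{\left(\left(-1386\right) \frac{1}{22} - - \frac{1637}{1586}\right) - 3490} = \sqrt{\left(-63 + \frac{1637}{1586}\right) - 3490} = \sqrt{- \frac{98281}{1586} - 3490} = \sqrt{- \frac{5633421}{1586}} = \frac{i \sqrt{8934605706}}{1586}$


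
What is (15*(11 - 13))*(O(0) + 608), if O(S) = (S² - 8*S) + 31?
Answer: -19170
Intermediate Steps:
O(S) = 31 + S² - 8*S
(15*(11 - 13))*(O(0) + 608) = (15*(11 - 13))*((31 + 0² - 8*0) + 608) = (15*(-2))*((31 + 0 + 0) + 608) = -30*(31 + 608) = -30*639 = -19170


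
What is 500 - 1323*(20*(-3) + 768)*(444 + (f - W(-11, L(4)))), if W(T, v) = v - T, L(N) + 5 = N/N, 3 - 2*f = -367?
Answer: -582616948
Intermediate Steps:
f = 185 (f = 3/2 - 1/2*(-367) = 3/2 + 367/2 = 185)
L(N) = -4 (L(N) = -5 + N/N = -5 + 1 = -4)
500 - 1323*(20*(-3) + 768)*(444 + (f - W(-11, L(4)))) = 500 - 1323*(20*(-3) + 768)*(444 + (185 - (-4 - 1*(-11)))) = 500 - 1323*(-60 + 768)*(444 + (185 - (-4 + 11))) = 500 - 936684*(444 + (185 - 1*7)) = 500 - 936684*(444 + (185 - 7)) = 500 - 936684*(444 + 178) = 500 - 936684*622 = 500 - 1323*440376 = 500 - 582617448 = -582616948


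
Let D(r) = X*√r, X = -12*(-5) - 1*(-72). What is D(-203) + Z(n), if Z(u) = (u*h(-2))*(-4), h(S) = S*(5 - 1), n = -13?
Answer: -416 + 132*I*√203 ≈ -416.0 + 1880.7*I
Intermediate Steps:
h(S) = 4*S (h(S) = S*4 = 4*S)
Z(u) = 32*u (Z(u) = (u*(4*(-2)))*(-4) = (u*(-8))*(-4) = -8*u*(-4) = 32*u)
X = 132 (X = 60 + 72 = 132)
D(r) = 132*√r
D(-203) + Z(n) = 132*√(-203) + 32*(-13) = 132*(I*√203) - 416 = 132*I*√203 - 416 = -416 + 132*I*√203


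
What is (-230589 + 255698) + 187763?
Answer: 212872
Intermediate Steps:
(-230589 + 255698) + 187763 = 25109 + 187763 = 212872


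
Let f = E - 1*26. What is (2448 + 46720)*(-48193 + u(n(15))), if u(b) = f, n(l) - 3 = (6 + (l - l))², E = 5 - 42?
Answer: -2372651008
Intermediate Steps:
E = -37
f = -63 (f = -37 - 1*26 = -37 - 26 = -63)
n(l) = 39 (n(l) = 3 + (6 + (l - l))² = 3 + (6 + 0)² = 3 + 6² = 3 + 36 = 39)
u(b) = -63
(2448 + 46720)*(-48193 + u(n(15))) = (2448 + 46720)*(-48193 - 63) = 49168*(-48256) = -2372651008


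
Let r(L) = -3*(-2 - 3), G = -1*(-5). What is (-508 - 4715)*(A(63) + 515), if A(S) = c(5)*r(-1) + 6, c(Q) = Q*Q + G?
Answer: -5071533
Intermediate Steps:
G = 5
r(L) = 15 (r(L) = -3*(-5) = 15)
c(Q) = 5 + Q² (c(Q) = Q*Q + 5 = Q² + 5 = 5 + Q²)
A(S) = 456 (A(S) = (5 + 5²)*15 + 6 = (5 + 25)*15 + 6 = 30*15 + 6 = 450 + 6 = 456)
(-508 - 4715)*(A(63) + 515) = (-508 - 4715)*(456 + 515) = -5223*971 = -5071533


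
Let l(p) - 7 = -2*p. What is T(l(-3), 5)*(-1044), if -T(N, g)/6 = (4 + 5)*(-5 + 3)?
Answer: -112752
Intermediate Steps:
l(p) = 7 - 2*p
T(N, g) = 108 (T(N, g) = -6*(4 + 5)*(-5 + 3) = -54*(-2) = -6*(-18) = 108)
T(l(-3), 5)*(-1044) = 108*(-1044) = -112752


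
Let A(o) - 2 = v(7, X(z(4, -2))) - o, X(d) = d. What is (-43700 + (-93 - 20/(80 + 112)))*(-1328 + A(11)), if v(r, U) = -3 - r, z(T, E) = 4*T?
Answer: 943828981/16 ≈ 5.8989e+7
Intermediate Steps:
A(o) = -8 - o (A(o) = 2 + ((-3 - 1*7) - o) = 2 + ((-3 - 7) - o) = 2 + (-10 - o) = -8 - o)
(-43700 + (-93 - 20/(80 + 112)))*(-1328 + A(11)) = (-43700 + (-93 - 20/(80 + 112)))*(-1328 + (-8 - 1*11)) = (-43700 + (-93 - 20/192))*(-1328 + (-8 - 11)) = (-43700 + (-93 - 20*1/192))*(-1328 - 19) = (-43700 + (-93 - 5/48))*(-1347) = (-43700 - 4469/48)*(-1347) = -2102069/48*(-1347) = 943828981/16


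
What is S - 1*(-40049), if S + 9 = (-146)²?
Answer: 61356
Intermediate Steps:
S = 21307 (S = -9 + (-146)² = -9 + 21316 = 21307)
S - 1*(-40049) = 21307 - 1*(-40049) = 21307 + 40049 = 61356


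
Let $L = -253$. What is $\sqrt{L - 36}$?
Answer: $17 i \approx 17.0 i$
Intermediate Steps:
$\sqrt{L - 36} = \sqrt{-253 - 36} = \sqrt{-289} = 17 i$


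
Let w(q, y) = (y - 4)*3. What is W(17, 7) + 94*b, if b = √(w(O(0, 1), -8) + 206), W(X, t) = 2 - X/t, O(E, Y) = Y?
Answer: -3/7 + 94*√170 ≈ 1225.2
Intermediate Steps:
W(X, t) = 2 - X/t
w(q, y) = -12 + 3*y (w(q, y) = (-4 + y)*3 = -12 + 3*y)
b = √170 (b = √((-12 + 3*(-8)) + 206) = √((-12 - 24) + 206) = √(-36 + 206) = √170 ≈ 13.038)
W(17, 7) + 94*b = (2 - 1*17/7) + 94*√170 = (2 - 1*17*⅐) + 94*√170 = (2 - 17/7) + 94*√170 = -3/7 + 94*√170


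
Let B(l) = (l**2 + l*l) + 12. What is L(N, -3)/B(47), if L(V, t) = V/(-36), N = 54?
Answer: -3/8860 ≈ -0.00033860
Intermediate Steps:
B(l) = 12 + 2*l**2 (B(l) = (l**2 + l**2) + 12 = 2*l**2 + 12 = 12 + 2*l**2)
L(V, t) = -V/36 (L(V, t) = V*(-1/36) = -V/36)
L(N, -3)/B(47) = (-1/36*54)/(12 + 2*47**2) = -3/(2*(12 + 2*2209)) = -3/(2*(12 + 4418)) = -3/2/4430 = -3/2*1/4430 = -3/8860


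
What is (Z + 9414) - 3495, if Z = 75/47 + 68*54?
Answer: 450852/47 ≈ 9592.6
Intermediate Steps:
Z = 172659/47 (Z = 75*(1/47) + 3672 = 75/47 + 3672 = 172659/47 ≈ 3673.6)
(Z + 9414) - 3495 = (172659/47 + 9414) - 3495 = 615117/47 - 3495 = 450852/47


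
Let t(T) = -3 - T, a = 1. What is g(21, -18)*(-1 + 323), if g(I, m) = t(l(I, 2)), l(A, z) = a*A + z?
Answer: -8372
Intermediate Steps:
l(A, z) = A + z (l(A, z) = 1*A + z = A + z)
g(I, m) = -5 - I (g(I, m) = -3 - (I + 2) = -3 - (2 + I) = -3 + (-2 - I) = -5 - I)
g(21, -18)*(-1 + 323) = (-5 - 1*21)*(-1 + 323) = (-5 - 21)*322 = -26*322 = -8372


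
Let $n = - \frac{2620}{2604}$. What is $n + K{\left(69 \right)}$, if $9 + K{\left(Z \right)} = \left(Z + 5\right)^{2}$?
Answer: $\frac{3558362}{651} \approx 5466.0$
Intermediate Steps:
$K{\left(Z \right)} = -9 + \left(5 + Z\right)^{2}$ ($K{\left(Z \right)} = -9 + \left(Z + 5\right)^{2} = -9 + \left(5 + Z\right)^{2}$)
$n = - \frac{655}{651}$ ($n = \left(-2620\right) \frac{1}{2604} = - \frac{655}{651} \approx -1.0061$)
$n + K{\left(69 \right)} = - \frac{655}{651} - \left(9 - \left(5 + 69\right)^{2}\right) = - \frac{655}{651} - \left(9 - 74^{2}\right) = - \frac{655}{651} + \left(-9 + 5476\right) = - \frac{655}{651} + 5467 = \frac{3558362}{651}$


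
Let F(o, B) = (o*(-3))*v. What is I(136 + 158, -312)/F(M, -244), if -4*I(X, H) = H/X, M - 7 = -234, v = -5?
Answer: -13/166845 ≈ -7.7917e-5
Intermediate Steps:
M = -227 (M = 7 - 234 = -227)
F(o, B) = 15*o (F(o, B) = (o*(-3))*(-5) = -3*o*(-5) = 15*o)
I(X, H) = -H/(4*X)
I(136 + 158, -312)/F(M, -244) = (-1/4*(-312)/(136 + 158))/((15*(-227))) = -1/4*(-312)/294/(-3405) = -1/4*(-312)*1/294*(-1/3405) = (13/49)*(-1/3405) = -13/166845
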